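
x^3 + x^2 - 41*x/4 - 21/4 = (x - 3)*(x + 1/2)*(x + 7/2)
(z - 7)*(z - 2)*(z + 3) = z^3 - 6*z^2 - 13*z + 42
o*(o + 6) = o^2 + 6*o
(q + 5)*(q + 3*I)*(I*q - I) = I*q^3 - 3*q^2 + 4*I*q^2 - 12*q - 5*I*q + 15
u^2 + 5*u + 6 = (u + 2)*(u + 3)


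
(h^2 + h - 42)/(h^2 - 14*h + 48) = (h + 7)/(h - 8)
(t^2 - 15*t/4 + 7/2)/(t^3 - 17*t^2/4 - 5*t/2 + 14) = (4*t - 7)/(4*t^2 - 9*t - 28)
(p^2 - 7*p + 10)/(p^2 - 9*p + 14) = (p - 5)/(p - 7)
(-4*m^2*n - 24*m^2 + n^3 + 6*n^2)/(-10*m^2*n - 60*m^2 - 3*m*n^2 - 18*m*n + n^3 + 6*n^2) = (2*m - n)/(5*m - n)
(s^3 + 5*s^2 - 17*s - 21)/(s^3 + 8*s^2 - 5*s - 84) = (s + 1)/(s + 4)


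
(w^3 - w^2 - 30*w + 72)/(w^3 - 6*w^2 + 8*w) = (w^2 + 3*w - 18)/(w*(w - 2))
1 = 1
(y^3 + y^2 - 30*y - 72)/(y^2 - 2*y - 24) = y + 3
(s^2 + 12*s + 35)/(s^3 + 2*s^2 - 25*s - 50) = (s + 7)/(s^2 - 3*s - 10)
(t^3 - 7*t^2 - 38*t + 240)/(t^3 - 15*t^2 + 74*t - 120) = (t^2 - 2*t - 48)/(t^2 - 10*t + 24)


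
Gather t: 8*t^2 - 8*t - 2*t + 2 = 8*t^2 - 10*t + 2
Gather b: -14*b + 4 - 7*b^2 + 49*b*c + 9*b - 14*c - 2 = -7*b^2 + b*(49*c - 5) - 14*c + 2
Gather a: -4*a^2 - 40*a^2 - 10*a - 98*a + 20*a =-44*a^2 - 88*a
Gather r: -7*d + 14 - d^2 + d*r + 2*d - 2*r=-d^2 - 5*d + r*(d - 2) + 14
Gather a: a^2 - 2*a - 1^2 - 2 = a^2 - 2*a - 3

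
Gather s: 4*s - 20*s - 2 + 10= 8 - 16*s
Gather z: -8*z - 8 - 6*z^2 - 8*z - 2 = -6*z^2 - 16*z - 10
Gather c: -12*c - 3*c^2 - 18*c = -3*c^2 - 30*c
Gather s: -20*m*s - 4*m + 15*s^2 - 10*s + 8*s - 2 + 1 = -4*m + 15*s^2 + s*(-20*m - 2) - 1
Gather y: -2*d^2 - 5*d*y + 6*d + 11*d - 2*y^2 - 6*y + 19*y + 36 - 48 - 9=-2*d^2 + 17*d - 2*y^2 + y*(13 - 5*d) - 21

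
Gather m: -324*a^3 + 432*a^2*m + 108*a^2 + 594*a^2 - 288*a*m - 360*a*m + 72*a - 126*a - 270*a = -324*a^3 + 702*a^2 - 324*a + m*(432*a^2 - 648*a)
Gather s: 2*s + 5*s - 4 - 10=7*s - 14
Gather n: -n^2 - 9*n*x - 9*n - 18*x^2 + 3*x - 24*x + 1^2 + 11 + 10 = -n^2 + n*(-9*x - 9) - 18*x^2 - 21*x + 22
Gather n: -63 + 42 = -21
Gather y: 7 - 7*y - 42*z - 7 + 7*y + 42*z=0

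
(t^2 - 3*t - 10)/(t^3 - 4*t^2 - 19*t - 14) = (t - 5)/(t^2 - 6*t - 7)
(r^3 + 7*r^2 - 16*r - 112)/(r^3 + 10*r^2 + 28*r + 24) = (r^3 + 7*r^2 - 16*r - 112)/(r^3 + 10*r^2 + 28*r + 24)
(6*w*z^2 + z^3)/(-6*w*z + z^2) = z*(6*w + z)/(-6*w + z)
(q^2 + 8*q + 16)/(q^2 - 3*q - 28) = (q + 4)/(q - 7)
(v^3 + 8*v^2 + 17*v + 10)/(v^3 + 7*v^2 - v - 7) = (v^2 + 7*v + 10)/(v^2 + 6*v - 7)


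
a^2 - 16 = (a - 4)*(a + 4)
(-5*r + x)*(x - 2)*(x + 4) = -5*r*x^2 - 10*r*x + 40*r + x^3 + 2*x^2 - 8*x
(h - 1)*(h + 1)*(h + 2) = h^3 + 2*h^2 - h - 2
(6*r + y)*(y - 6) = 6*r*y - 36*r + y^2 - 6*y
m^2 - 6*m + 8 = (m - 4)*(m - 2)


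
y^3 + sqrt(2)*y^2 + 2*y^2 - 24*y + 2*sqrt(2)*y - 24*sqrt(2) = (y - 4)*(y + 6)*(y + sqrt(2))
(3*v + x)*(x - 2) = 3*v*x - 6*v + x^2 - 2*x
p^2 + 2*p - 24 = (p - 4)*(p + 6)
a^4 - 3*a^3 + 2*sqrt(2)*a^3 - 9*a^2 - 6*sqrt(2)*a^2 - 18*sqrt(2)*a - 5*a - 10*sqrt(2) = (a - 5)*(a + 1)^2*(a + 2*sqrt(2))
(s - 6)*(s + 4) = s^2 - 2*s - 24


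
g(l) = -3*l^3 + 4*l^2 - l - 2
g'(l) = -9*l^2 + 8*l - 1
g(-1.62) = 22.87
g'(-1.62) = -37.58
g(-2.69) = 88.03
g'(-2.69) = -87.64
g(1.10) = -2.25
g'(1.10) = -3.09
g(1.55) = -5.11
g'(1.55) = -10.22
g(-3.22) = 142.85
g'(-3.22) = -120.08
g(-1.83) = 31.61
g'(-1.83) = -45.78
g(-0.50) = -0.12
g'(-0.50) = -7.25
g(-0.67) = 1.37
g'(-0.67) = -10.40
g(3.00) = -50.00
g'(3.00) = -58.00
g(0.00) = -2.00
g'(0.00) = -1.00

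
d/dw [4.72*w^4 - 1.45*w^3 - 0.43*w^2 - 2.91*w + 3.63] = 18.88*w^3 - 4.35*w^2 - 0.86*w - 2.91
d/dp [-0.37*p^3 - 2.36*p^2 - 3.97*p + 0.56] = -1.11*p^2 - 4.72*p - 3.97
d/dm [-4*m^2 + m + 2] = 1 - 8*m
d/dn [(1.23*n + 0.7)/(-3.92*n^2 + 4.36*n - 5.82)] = (4.8216*n^2 + 5.488*n - 10.2106)/(15.3664*n^4 - 34.1824*n^3 + 64.6384*n^2 - 50.7504*n + 33.8724)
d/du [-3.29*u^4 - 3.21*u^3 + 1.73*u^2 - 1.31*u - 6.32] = -13.16*u^3 - 9.63*u^2 + 3.46*u - 1.31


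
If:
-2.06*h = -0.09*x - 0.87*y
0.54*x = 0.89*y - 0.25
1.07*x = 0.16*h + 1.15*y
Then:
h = 0.43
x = 1.05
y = 0.92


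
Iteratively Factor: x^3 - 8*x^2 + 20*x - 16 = (x - 4)*(x^2 - 4*x + 4) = (x - 4)*(x - 2)*(x - 2)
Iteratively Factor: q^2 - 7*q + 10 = (q - 5)*(q - 2)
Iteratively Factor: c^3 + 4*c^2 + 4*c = (c + 2)*(c^2 + 2*c) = c*(c + 2)*(c + 2)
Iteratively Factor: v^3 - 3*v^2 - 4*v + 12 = (v + 2)*(v^2 - 5*v + 6) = (v - 3)*(v + 2)*(v - 2)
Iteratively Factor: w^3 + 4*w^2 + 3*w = (w + 1)*(w^2 + 3*w) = (w + 1)*(w + 3)*(w)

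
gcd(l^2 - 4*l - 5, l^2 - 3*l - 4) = l + 1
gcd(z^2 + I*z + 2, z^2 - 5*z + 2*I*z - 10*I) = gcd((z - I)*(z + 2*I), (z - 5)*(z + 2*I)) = z + 2*I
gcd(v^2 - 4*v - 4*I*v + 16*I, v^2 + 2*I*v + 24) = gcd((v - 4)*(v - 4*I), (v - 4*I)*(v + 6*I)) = v - 4*I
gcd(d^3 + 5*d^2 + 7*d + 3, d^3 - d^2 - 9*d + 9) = d + 3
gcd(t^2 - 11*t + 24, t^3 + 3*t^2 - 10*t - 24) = t - 3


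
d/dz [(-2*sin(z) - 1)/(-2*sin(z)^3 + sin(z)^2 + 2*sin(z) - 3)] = 2*(-2*sin(z) + sin(3*z) + cos(2*z) + 3)*cos(z)/(-2*sin(z)*cos(z)^2 + cos(z)^2 + 2)^2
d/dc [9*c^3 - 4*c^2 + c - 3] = 27*c^2 - 8*c + 1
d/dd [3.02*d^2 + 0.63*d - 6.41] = 6.04*d + 0.63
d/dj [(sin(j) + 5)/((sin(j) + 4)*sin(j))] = (-10*sin(j) + cos(j)^2 - 21)*cos(j)/((sin(j) + 4)^2*sin(j)^2)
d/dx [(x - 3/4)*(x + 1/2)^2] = (x + 1/2)*(3*x - 1)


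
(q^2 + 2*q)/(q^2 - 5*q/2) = 2*(q + 2)/(2*q - 5)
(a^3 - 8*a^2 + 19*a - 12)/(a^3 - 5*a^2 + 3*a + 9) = (a^2 - 5*a + 4)/(a^2 - 2*a - 3)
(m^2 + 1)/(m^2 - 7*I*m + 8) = (m - I)/(m - 8*I)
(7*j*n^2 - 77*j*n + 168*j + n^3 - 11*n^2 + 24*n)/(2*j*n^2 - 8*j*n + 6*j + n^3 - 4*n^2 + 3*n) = (7*j*n - 56*j + n^2 - 8*n)/(2*j*n - 2*j + n^2 - n)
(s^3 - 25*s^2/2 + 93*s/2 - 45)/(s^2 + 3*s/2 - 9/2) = (s^2 - 11*s + 30)/(s + 3)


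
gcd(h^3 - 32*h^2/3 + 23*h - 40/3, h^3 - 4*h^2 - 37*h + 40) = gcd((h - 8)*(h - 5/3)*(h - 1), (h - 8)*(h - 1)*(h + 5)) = h^2 - 9*h + 8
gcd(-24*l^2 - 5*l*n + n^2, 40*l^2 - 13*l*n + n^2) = 8*l - n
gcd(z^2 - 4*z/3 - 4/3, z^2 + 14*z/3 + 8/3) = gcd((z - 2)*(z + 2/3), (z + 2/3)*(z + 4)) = z + 2/3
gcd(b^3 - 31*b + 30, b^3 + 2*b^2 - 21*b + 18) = b^2 + 5*b - 6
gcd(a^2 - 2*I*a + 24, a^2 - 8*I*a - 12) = a - 6*I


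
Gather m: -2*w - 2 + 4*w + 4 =2*w + 2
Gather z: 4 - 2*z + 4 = 8 - 2*z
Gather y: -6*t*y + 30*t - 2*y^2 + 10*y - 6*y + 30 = 30*t - 2*y^2 + y*(4 - 6*t) + 30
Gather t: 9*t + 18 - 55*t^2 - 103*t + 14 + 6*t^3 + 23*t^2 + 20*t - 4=6*t^3 - 32*t^2 - 74*t + 28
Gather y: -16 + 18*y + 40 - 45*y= 24 - 27*y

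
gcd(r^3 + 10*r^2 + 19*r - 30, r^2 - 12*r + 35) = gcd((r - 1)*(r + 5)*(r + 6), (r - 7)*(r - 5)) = 1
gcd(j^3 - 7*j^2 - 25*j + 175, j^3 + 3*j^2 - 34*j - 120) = j + 5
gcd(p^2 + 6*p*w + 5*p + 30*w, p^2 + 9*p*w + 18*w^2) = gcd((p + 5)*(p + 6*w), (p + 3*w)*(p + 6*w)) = p + 6*w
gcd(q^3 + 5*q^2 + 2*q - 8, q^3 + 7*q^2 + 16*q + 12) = q + 2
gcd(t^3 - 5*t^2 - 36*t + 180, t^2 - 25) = t - 5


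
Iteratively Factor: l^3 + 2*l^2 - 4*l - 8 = (l + 2)*(l^2 - 4) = (l - 2)*(l + 2)*(l + 2)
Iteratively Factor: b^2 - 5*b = (b - 5)*(b)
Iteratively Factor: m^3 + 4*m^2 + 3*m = (m + 3)*(m^2 + m) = m*(m + 3)*(m + 1)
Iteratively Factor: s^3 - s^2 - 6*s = (s - 3)*(s^2 + 2*s) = s*(s - 3)*(s + 2)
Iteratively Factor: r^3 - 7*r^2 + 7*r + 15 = (r - 3)*(r^2 - 4*r - 5) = (r - 3)*(r + 1)*(r - 5)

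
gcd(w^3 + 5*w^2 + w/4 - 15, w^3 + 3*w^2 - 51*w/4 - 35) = w^2 + 13*w/2 + 10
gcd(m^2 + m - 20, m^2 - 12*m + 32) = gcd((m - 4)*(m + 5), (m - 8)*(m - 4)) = m - 4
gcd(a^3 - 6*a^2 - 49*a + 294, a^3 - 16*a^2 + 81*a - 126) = a^2 - 13*a + 42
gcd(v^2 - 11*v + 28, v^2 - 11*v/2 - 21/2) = v - 7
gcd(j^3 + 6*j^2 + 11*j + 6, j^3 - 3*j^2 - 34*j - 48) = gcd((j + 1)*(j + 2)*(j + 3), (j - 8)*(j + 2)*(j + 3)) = j^2 + 5*j + 6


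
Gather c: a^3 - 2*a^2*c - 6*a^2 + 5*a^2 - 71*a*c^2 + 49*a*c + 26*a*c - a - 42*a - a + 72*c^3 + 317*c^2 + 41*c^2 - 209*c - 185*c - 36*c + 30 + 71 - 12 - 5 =a^3 - a^2 - 44*a + 72*c^3 + c^2*(358 - 71*a) + c*(-2*a^2 + 75*a - 430) + 84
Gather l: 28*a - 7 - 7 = 28*a - 14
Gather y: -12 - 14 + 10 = -16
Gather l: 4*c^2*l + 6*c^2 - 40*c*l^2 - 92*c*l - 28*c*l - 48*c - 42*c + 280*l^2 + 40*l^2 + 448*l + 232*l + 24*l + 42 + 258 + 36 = 6*c^2 - 90*c + l^2*(320 - 40*c) + l*(4*c^2 - 120*c + 704) + 336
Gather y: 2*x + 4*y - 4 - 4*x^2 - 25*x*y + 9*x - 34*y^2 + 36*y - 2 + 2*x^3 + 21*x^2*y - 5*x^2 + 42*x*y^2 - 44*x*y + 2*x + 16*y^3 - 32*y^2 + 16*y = 2*x^3 - 9*x^2 + 13*x + 16*y^3 + y^2*(42*x - 66) + y*(21*x^2 - 69*x + 56) - 6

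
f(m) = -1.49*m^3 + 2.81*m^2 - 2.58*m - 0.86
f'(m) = -4.47*m^2 + 5.62*m - 2.58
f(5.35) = -162.40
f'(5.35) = -100.46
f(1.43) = -3.16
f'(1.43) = -3.68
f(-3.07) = 76.66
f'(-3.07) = -61.96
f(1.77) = -4.89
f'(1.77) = -6.64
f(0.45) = -1.59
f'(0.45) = -0.96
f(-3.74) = 126.04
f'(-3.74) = -86.12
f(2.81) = -18.98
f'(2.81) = -22.08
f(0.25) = -1.35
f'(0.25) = -1.45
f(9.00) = -882.68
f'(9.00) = -314.07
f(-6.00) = 437.62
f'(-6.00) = -197.22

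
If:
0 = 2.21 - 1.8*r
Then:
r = 1.23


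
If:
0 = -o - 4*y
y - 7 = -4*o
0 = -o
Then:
No Solution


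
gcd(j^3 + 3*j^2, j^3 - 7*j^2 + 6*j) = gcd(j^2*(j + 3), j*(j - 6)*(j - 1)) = j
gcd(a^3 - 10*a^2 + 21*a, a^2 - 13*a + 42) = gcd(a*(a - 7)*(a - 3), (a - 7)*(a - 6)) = a - 7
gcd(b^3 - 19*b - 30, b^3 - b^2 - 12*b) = b + 3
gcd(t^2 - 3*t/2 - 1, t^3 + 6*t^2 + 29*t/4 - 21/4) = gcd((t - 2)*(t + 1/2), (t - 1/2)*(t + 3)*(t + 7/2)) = 1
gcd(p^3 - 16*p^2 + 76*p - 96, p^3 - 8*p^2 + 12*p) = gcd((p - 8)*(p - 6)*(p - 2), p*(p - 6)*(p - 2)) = p^2 - 8*p + 12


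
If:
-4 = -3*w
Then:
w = 4/3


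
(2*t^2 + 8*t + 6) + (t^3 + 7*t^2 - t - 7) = t^3 + 9*t^2 + 7*t - 1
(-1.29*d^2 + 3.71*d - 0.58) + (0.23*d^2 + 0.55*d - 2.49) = -1.06*d^2 + 4.26*d - 3.07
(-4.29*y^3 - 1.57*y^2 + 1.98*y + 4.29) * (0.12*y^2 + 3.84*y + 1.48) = -0.5148*y^5 - 16.662*y^4 - 12.1404*y^3 + 5.7944*y^2 + 19.404*y + 6.3492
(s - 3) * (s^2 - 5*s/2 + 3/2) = s^3 - 11*s^2/2 + 9*s - 9/2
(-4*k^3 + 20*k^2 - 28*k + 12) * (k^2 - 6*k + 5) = -4*k^5 + 44*k^4 - 168*k^3 + 280*k^2 - 212*k + 60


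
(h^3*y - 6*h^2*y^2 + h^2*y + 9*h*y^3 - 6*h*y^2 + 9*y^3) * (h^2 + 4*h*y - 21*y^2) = h^5*y - 2*h^4*y^2 + h^4*y - 36*h^3*y^3 - 2*h^3*y^2 + 162*h^2*y^4 - 36*h^2*y^3 - 189*h*y^5 + 162*h*y^4 - 189*y^5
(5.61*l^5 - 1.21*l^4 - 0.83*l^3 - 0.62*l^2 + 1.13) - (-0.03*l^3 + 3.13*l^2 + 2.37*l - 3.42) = 5.61*l^5 - 1.21*l^4 - 0.8*l^3 - 3.75*l^2 - 2.37*l + 4.55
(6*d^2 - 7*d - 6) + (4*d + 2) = 6*d^2 - 3*d - 4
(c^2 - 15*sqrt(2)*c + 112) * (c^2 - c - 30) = c^4 - 15*sqrt(2)*c^3 - c^3 + 15*sqrt(2)*c^2 + 82*c^2 - 112*c + 450*sqrt(2)*c - 3360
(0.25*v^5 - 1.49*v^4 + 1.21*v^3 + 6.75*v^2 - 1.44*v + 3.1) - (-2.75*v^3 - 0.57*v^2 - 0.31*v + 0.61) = 0.25*v^5 - 1.49*v^4 + 3.96*v^3 + 7.32*v^2 - 1.13*v + 2.49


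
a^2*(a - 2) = a^3 - 2*a^2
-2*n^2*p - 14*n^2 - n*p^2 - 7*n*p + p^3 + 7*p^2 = (-2*n + p)*(n + p)*(p + 7)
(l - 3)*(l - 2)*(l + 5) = l^3 - 19*l + 30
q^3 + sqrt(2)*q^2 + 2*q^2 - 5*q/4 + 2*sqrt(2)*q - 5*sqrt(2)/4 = (q - 1/2)*(q + 5/2)*(q + sqrt(2))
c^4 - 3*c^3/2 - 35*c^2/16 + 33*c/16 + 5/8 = (c - 2)*(c - 1)*(c + 1/4)*(c + 5/4)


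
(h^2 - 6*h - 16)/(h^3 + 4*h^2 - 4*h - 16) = (h - 8)/(h^2 + 2*h - 8)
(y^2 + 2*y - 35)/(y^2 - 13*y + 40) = (y + 7)/(y - 8)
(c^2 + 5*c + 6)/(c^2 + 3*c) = (c + 2)/c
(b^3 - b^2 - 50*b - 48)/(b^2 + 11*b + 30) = (b^2 - 7*b - 8)/(b + 5)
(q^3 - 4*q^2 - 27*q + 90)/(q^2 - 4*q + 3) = (q^2 - q - 30)/(q - 1)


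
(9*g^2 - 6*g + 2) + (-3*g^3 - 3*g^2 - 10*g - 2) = -3*g^3 + 6*g^2 - 16*g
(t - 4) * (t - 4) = t^2 - 8*t + 16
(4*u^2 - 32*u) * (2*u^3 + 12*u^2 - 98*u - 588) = 8*u^5 - 16*u^4 - 776*u^3 + 784*u^2 + 18816*u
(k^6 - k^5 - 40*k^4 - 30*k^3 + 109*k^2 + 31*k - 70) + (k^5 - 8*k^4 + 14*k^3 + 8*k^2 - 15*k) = k^6 - 48*k^4 - 16*k^3 + 117*k^2 + 16*k - 70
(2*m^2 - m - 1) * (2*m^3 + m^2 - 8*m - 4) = 4*m^5 - 19*m^3 - m^2 + 12*m + 4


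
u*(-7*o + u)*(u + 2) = -7*o*u^2 - 14*o*u + u^3 + 2*u^2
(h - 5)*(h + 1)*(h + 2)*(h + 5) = h^4 + 3*h^3 - 23*h^2 - 75*h - 50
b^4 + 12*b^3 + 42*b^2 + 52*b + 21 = (b + 1)^2*(b + 3)*(b + 7)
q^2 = q^2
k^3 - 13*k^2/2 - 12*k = k*(k - 8)*(k + 3/2)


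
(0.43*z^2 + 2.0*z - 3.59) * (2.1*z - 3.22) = 0.903*z^3 + 2.8154*z^2 - 13.979*z + 11.5598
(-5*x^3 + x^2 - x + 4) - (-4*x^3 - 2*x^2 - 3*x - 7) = -x^3 + 3*x^2 + 2*x + 11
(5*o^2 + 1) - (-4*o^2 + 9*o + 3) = 9*o^2 - 9*o - 2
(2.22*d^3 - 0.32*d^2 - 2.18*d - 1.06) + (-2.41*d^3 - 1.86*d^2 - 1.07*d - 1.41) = -0.19*d^3 - 2.18*d^2 - 3.25*d - 2.47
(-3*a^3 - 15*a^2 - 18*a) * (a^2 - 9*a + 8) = -3*a^5 + 12*a^4 + 93*a^3 + 42*a^2 - 144*a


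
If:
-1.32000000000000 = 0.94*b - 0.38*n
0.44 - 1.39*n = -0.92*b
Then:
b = -1.74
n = -0.84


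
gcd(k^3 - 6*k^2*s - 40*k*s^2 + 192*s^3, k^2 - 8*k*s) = -k + 8*s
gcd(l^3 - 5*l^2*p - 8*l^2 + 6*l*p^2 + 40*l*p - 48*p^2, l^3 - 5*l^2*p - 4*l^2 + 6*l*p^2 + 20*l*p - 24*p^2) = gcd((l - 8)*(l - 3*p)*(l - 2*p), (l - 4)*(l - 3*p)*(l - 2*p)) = l^2 - 5*l*p + 6*p^2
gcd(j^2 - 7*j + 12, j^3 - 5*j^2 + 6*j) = j - 3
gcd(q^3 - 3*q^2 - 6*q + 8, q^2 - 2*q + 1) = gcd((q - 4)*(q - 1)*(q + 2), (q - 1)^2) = q - 1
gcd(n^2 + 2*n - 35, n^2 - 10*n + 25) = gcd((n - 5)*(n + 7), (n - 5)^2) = n - 5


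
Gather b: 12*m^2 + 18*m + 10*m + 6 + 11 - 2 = 12*m^2 + 28*m + 15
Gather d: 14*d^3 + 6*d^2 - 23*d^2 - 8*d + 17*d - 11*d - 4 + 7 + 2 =14*d^3 - 17*d^2 - 2*d + 5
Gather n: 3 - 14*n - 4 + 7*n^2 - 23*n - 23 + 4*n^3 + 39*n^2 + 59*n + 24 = 4*n^3 + 46*n^2 + 22*n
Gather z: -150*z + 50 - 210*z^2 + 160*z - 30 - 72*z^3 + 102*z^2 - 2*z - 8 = -72*z^3 - 108*z^2 + 8*z + 12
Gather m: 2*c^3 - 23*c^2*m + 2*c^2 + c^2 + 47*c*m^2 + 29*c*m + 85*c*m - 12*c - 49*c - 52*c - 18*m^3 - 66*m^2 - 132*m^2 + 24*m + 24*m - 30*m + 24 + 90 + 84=2*c^3 + 3*c^2 - 113*c - 18*m^3 + m^2*(47*c - 198) + m*(-23*c^2 + 114*c + 18) + 198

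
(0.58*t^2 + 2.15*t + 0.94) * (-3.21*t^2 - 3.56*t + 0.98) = -1.8618*t^4 - 8.9663*t^3 - 10.103*t^2 - 1.2394*t + 0.9212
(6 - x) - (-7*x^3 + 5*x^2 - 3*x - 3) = 7*x^3 - 5*x^2 + 2*x + 9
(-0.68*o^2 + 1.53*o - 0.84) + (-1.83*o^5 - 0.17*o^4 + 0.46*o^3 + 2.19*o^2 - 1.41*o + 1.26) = -1.83*o^5 - 0.17*o^4 + 0.46*o^3 + 1.51*o^2 + 0.12*o + 0.42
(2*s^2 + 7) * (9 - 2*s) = -4*s^3 + 18*s^2 - 14*s + 63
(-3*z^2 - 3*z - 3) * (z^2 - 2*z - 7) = -3*z^4 + 3*z^3 + 24*z^2 + 27*z + 21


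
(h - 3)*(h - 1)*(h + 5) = h^3 + h^2 - 17*h + 15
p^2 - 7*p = p*(p - 7)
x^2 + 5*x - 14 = (x - 2)*(x + 7)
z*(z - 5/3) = z^2 - 5*z/3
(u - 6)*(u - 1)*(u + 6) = u^3 - u^2 - 36*u + 36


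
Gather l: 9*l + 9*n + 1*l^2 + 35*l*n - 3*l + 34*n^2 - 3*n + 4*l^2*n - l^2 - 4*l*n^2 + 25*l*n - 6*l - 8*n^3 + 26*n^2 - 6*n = 4*l^2*n + l*(-4*n^2 + 60*n) - 8*n^3 + 60*n^2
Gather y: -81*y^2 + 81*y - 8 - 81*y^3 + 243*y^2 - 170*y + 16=-81*y^3 + 162*y^2 - 89*y + 8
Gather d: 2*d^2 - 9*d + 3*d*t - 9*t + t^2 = 2*d^2 + d*(3*t - 9) + t^2 - 9*t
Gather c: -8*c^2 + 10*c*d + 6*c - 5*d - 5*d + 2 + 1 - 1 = -8*c^2 + c*(10*d + 6) - 10*d + 2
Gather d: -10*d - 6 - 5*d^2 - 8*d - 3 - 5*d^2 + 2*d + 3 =-10*d^2 - 16*d - 6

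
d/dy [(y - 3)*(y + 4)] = 2*y + 1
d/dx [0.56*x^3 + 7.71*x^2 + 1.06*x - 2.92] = 1.68*x^2 + 15.42*x + 1.06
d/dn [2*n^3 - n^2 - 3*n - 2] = 6*n^2 - 2*n - 3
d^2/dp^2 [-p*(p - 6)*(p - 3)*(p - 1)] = -12*p^2 + 60*p - 54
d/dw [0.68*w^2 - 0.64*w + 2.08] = 1.36*w - 0.64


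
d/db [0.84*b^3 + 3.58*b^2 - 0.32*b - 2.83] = 2.52*b^2 + 7.16*b - 0.32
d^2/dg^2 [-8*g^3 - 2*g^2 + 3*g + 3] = -48*g - 4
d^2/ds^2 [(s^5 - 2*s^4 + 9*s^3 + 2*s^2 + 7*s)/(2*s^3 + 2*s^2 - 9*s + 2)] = 2*(4*s^9 + 12*s^8 - 42*s^7 - 208*s^6 + 1224*s^5 - 804*s^4 + 1155*s^3 - 726*s^2 + 24*s + 134)/(8*s^9 + 24*s^8 - 84*s^7 - 184*s^6 + 426*s^5 + 294*s^4 - 921*s^3 + 510*s^2 - 108*s + 8)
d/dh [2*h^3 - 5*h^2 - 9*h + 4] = 6*h^2 - 10*h - 9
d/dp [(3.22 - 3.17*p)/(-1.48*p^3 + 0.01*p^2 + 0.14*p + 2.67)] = (-9.3832*p^3 + 14.3285*p^2 - 0.0644*p - 8.9147)/(2.1904*p^6 - 0.0296*p^5 - 0.4143*p^4 - 7.9004*p^3 + 0.073*p^2 + 0.7476*p + 7.1289)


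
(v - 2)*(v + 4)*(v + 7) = v^3 + 9*v^2 + 6*v - 56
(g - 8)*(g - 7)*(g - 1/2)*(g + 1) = g^4 - 29*g^3/2 + 48*g^2 + 71*g/2 - 28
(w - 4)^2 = w^2 - 8*w + 16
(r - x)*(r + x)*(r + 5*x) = r^3 + 5*r^2*x - r*x^2 - 5*x^3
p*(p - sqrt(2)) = p^2 - sqrt(2)*p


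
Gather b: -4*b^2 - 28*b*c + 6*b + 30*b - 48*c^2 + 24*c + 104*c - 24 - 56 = -4*b^2 + b*(36 - 28*c) - 48*c^2 + 128*c - 80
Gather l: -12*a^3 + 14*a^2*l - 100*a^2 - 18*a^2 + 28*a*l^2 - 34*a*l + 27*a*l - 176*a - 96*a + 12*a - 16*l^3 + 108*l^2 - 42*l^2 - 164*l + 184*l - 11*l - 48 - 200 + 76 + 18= -12*a^3 - 118*a^2 - 260*a - 16*l^3 + l^2*(28*a + 66) + l*(14*a^2 - 7*a + 9) - 154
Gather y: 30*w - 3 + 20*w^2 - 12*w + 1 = 20*w^2 + 18*w - 2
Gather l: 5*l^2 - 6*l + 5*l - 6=5*l^2 - l - 6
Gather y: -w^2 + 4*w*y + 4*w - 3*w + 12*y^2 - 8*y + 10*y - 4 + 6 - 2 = -w^2 + w + 12*y^2 + y*(4*w + 2)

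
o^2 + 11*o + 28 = (o + 4)*(o + 7)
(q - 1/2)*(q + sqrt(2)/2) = q^2 - q/2 + sqrt(2)*q/2 - sqrt(2)/4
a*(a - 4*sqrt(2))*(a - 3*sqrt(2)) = a^3 - 7*sqrt(2)*a^2 + 24*a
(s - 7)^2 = s^2 - 14*s + 49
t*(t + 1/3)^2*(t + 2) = t^4 + 8*t^3/3 + 13*t^2/9 + 2*t/9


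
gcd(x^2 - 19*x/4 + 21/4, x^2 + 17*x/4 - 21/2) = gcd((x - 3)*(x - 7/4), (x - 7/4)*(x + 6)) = x - 7/4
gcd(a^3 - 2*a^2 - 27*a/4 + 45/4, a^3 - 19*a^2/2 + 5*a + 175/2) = a + 5/2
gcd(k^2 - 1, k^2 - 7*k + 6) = k - 1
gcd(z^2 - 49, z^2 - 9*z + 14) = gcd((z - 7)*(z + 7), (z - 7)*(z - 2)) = z - 7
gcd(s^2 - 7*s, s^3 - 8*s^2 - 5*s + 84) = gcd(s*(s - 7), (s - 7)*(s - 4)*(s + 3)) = s - 7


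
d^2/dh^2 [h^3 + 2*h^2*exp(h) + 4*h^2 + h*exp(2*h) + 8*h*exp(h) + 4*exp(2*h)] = 2*h^2*exp(h) + 4*h*exp(2*h) + 16*h*exp(h) + 6*h + 20*exp(2*h) + 20*exp(h) + 8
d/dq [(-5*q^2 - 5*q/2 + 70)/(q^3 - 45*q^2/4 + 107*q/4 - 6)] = 10*(8*q^4 + 8*q^3 - 595*q^2 + 2616*q - 2972)/(16*q^6 - 360*q^5 + 2881*q^4 - 9822*q^3 + 13609*q^2 - 5136*q + 576)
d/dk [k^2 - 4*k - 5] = 2*k - 4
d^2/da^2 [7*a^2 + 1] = 14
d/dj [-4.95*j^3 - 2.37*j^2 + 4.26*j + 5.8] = -14.85*j^2 - 4.74*j + 4.26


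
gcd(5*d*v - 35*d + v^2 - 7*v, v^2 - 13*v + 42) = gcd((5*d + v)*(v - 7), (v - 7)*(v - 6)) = v - 7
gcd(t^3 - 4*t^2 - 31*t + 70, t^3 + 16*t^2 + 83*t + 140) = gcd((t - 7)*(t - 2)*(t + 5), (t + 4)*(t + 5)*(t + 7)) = t + 5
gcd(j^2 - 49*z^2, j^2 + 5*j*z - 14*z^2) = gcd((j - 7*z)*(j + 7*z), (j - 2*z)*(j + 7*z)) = j + 7*z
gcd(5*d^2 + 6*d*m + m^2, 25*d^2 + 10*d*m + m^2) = 5*d + m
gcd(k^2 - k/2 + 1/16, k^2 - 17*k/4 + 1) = k - 1/4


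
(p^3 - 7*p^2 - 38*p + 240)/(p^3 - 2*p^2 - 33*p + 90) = (p - 8)/(p - 3)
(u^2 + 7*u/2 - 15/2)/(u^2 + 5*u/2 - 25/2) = (2*u - 3)/(2*u - 5)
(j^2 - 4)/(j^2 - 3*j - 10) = (j - 2)/(j - 5)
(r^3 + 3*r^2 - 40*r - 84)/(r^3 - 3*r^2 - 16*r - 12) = (r + 7)/(r + 1)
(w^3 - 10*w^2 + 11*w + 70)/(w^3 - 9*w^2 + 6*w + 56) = (w - 5)/(w - 4)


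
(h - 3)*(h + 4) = h^2 + h - 12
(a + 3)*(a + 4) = a^2 + 7*a + 12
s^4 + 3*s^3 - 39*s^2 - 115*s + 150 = (s - 6)*(s - 1)*(s + 5)^2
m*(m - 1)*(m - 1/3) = m^3 - 4*m^2/3 + m/3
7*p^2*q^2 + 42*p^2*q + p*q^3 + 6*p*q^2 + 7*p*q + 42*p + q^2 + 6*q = (7*p + q)*(q + 6)*(p*q + 1)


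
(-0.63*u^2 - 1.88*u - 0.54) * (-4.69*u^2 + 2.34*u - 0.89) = 2.9547*u^4 + 7.343*u^3 - 1.3059*u^2 + 0.4096*u + 0.4806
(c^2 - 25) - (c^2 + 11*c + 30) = -11*c - 55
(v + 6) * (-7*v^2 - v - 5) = -7*v^3 - 43*v^2 - 11*v - 30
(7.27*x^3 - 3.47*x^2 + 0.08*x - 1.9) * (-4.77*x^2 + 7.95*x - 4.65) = -34.6779*x^5 + 74.3484*x^4 - 61.7736*x^3 + 25.8345*x^2 - 15.477*x + 8.835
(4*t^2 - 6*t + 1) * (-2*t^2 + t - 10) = -8*t^4 + 16*t^3 - 48*t^2 + 61*t - 10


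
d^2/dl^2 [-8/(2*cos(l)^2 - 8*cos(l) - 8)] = 4*(-4*sin(l)^4 + 34*sin(l)^2 + cos(l) + 3*cos(3*l) + 10)/(sin(l)^2 + 4*cos(l) + 3)^3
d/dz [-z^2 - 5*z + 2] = -2*z - 5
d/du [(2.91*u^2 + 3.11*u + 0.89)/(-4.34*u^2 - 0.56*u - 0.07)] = (11.8678*u^2 + 7.3178*u + 0.2807)/(18.8356*u^4 + 4.8608*u^3 + 0.9212*u^2 + 0.0784*u + 0.0049)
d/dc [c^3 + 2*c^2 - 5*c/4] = 3*c^2 + 4*c - 5/4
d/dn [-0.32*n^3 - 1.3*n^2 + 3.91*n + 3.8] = -0.96*n^2 - 2.6*n + 3.91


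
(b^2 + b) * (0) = 0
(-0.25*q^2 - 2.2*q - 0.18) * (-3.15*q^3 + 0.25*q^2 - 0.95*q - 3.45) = 0.7875*q^5 + 6.8675*q^4 + 0.2545*q^3 + 2.9075*q^2 + 7.761*q + 0.621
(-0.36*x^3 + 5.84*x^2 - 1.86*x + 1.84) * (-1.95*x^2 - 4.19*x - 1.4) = 0.702*x^5 - 9.8796*x^4 - 20.3386*x^3 - 3.9706*x^2 - 5.1056*x - 2.576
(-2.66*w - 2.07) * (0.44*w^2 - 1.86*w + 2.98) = -1.1704*w^3 + 4.0368*w^2 - 4.0766*w - 6.1686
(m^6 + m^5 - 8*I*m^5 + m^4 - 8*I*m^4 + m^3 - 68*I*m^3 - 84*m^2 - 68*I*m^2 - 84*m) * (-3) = -3*m^6 - 3*m^5 + 24*I*m^5 - 3*m^4 + 24*I*m^4 - 3*m^3 + 204*I*m^3 + 252*m^2 + 204*I*m^2 + 252*m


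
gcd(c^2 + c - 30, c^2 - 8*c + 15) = c - 5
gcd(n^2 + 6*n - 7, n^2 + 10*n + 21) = n + 7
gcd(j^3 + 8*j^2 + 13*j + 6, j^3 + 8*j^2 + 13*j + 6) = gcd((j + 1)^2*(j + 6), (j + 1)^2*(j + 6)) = j^3 + 8*j^2 + 13*j + 6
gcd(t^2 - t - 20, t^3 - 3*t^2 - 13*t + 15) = t - 5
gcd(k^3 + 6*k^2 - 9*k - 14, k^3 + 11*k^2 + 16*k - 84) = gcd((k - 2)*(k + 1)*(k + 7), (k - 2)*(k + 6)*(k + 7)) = k^2 + 5*k - 14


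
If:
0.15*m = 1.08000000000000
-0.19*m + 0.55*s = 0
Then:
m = 7.20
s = 2.49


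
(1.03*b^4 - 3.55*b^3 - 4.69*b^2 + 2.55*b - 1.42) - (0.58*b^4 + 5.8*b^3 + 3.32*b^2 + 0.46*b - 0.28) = 0.45*b^4 - 9.35*b^3 - 8.01*b^2 + 2.09*b - 1.14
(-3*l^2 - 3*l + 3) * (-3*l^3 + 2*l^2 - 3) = 9*l^5 + 3*l^4 - 15*l^3 + 15*l^2 + 9*l - 9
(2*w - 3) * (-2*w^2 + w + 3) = -4*w^3 + 8*w^2 + 3*w - 9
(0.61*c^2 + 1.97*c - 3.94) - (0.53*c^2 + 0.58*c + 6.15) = 0.08*c^2 + 1.39*c - 10.09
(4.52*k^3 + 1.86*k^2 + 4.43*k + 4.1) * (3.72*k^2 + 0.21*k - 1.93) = 16.8144*k^5 + 7.8684*k^4 + 8.1466*k^3 + 12.5925*k^2 - 7.6889*k - 7.913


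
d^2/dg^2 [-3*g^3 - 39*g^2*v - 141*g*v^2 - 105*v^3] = -18*g - 78*v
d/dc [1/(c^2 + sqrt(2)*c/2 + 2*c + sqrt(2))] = 2*(-4*c - 4 - sqrt(2))/(2*c^2 + sqrt(2)*c + 4*c + 2*sqrt(2))^2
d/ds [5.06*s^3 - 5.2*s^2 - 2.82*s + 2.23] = 15.18*s^2 - 10.4*s - 2.82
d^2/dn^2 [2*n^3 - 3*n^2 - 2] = 12*n - 6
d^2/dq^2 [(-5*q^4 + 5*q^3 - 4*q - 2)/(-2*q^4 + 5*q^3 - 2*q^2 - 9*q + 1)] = 2*(30*q^9 - 60*q^8 - 384*q^7 + 685*q^6 - 552*q^5 + 1371*q^4 - 587*q^3 - 177*q^2 + 87*q + 202)/(8*q^12 - 60*q^11 + 174*q^10 - 137*q^9 - 378*q^8 + 891*q^7 - 145*q^6 - 1155*q^5 + 750*q^4 + 606*q^3 - 237*q^2 + 27*q - 1)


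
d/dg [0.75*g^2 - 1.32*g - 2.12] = 1.5*g - 1.32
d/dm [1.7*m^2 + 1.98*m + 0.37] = 3.4*m + 1.98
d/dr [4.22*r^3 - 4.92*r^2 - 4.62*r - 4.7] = 12.66*r^2 - 9.84*r - 4.62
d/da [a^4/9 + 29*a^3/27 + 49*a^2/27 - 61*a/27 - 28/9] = 4*a^3/9 + 29*a^2/9 + 98*a/27 - 61/27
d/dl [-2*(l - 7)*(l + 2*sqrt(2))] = -4*l - 4*sqrt(2) + 14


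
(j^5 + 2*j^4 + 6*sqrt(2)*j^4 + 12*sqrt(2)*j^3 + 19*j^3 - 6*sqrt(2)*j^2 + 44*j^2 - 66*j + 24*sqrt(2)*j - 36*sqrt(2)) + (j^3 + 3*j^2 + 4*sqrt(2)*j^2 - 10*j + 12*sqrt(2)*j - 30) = j^5 + 2*j^4 + 6*sqrt(2)*j^4 + 12*sqrt(2)*j^3 + 20*j^3 - 2*sqrt(2)*j^2 + 47*j^2 - 76*j + 36*sqrt(2)*j - 36*sqrt(2) - 30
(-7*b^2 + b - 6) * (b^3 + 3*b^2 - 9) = -7*b^5 - 20*b^4 - 3*b^3 + 45*b^2 - 9*b + 54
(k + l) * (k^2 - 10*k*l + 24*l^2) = k^3 - 9*k^2*l + 14*k*l^2 + 24*l^3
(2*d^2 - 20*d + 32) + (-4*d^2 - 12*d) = -2*d^2 - 32*d + 32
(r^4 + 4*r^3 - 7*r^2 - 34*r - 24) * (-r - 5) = -r^5 - 9*r^4 - 13*r^3 + 69*r^2 + 194*r + 120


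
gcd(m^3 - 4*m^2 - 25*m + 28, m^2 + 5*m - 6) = m - 1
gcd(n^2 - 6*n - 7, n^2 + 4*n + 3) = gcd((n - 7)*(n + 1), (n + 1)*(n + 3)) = n + 1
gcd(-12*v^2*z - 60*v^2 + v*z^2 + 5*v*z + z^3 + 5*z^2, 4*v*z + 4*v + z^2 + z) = 4*v + z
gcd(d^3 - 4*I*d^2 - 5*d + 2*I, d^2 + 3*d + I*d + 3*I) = 1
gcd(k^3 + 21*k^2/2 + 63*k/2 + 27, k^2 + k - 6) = k + 3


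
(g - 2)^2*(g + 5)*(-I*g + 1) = -I*g^4 + g^3 - I*g^3 + g^2 + 16*I*g^2 - 16*g - 20*I*g + 20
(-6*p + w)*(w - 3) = -6*p*w + 18*p + w^2 - 3*w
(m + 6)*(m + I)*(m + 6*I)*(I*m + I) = I*m^4 - 7*m^3 + 7*I*m^3 - 49*m^2 - 42*m - 42*I*m - 36*I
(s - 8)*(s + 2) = s^2 - 6*s - 16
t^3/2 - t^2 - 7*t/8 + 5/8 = (t/2 + 1/2)*(t - 5/2)*(t - 1/2)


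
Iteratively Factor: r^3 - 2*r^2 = (r - 2)*(r^2) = r*(r - 2)*(r)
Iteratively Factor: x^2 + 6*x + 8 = (x + 4)*(x + 2)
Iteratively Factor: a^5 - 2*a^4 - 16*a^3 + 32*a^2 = (a - 4)*(a^4 + 2*a^3 - 8*a^2) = (a - 4)*(a - 2)*(a^3 + 4*a^2) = (a - 4)*(a - 2)*(a + 4)*(a^2) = a*(a - 4)*(a - 2)*(a + 4)*(a)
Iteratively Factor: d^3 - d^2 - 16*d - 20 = (d + 2)*(d^2 - 3*d - 10) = (d - 5)*(d + 2)*(d + 2)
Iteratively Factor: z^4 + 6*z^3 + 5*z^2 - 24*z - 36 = (z + 3)*(z^3 + 3*z^2 - 4*z - 12) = (z + 3)^2*(z^2 - 4) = (z + 2)*(z + 3)^2*(z - 2)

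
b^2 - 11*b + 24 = (b - 8)*(b - 3)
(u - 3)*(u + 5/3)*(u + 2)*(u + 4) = u^4 + 14*u^3/3 - 5*u^2 - 122*u/3 - 40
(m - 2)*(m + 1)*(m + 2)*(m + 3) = m^4 + 4*m^3 - m^2 - 16*m - 12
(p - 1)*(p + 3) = p^2 + 2*p - 3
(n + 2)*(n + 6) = n^2 + 8*n + 12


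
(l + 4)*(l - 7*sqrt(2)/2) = l^2 - 7*sqrt(2)*l/2 + 4*l - 14*sqrt(2)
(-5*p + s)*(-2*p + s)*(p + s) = 10*p^3 + 3*p^2*s - 6*p*s^2 + s^3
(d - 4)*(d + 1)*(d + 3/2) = d^3 - 3*d^2/2 - 17*d/2 - 6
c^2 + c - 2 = (c - 1)*(c + 2)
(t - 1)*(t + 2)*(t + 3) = t^3 + 4*t^2 + t - 6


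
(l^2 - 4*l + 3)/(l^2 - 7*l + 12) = (l - 1)/(l - 4)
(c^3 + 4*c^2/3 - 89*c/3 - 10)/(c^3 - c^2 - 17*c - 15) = (c^2 + 19*c/3 + 2)/(c^2 + 4*c + 3)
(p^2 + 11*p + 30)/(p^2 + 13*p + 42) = (p + 5)/(p + 7)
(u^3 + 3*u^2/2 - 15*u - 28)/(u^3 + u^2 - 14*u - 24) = (u + 7/2)/(u + 3)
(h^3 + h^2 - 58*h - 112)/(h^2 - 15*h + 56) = (h^2 + 9*h + 14)/(h - 7)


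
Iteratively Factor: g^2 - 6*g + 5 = (g - 5)*(g - 1)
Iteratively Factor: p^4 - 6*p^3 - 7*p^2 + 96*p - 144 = (p - 4)*(p^3 - 2*p^2 - 15*p + 36) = (p - 4)*(p - 3)*(p^2 + p - 12) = (p - 4)*(p - 3)*(p + 4)*(p - 3)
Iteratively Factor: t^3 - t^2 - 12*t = (t + 3)*(t^2 - 4*t) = (t - 4)*(t + 3)*(t)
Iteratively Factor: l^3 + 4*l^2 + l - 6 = (l + 2)*(l^2 + 2*l - 3) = (l + 2)*(l + 3)*(l - 1)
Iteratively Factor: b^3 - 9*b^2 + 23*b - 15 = (b - 1)*(b^2 - 8*b + 15) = (b - 3)*(b - 1)*(b - 5)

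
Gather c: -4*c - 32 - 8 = -4*c - 40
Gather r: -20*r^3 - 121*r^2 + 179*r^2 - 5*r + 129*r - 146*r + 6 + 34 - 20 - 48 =-20*r^3 + 58*r^2 - 22*r - 28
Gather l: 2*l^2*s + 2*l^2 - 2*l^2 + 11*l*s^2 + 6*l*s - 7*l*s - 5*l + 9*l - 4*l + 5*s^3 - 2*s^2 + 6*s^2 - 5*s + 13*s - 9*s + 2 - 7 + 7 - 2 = 2*l^2*s + l*(11*s^2 - s) + 5*s^3 + 4*s^2 - s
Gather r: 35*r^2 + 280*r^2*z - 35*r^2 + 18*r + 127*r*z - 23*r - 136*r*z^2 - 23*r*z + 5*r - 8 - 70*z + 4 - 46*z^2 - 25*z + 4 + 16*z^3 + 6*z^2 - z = 280*r^2*z + r*(-136*z^2 + 104*z) + 16*z^3 - 40*z^2 - 96*z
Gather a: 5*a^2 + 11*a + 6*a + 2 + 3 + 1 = 5*a^2 + 17*a + 6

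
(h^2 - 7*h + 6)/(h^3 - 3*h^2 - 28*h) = (-h^2 + 7*h - 6)/(h*(-h^2 + 3*h + 28))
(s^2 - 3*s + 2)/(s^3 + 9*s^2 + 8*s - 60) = (s - 1)/(s^2 + 11*s + 30)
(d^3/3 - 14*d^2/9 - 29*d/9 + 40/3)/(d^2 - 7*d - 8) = (-3*d^3 + 14*d^2 + 29*d - 120)/(9*(-d^2 + 7*d + 8))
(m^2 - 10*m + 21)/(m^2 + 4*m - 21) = (m - 7)/(m + 7)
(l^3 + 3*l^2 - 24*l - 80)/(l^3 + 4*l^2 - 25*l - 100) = (l + 4)/(l + 5)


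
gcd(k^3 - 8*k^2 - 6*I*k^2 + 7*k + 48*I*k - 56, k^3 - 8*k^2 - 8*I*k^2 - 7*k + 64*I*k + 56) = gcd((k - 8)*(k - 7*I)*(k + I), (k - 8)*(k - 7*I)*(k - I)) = k^2 + k*(-8 - 7*I) + 56*I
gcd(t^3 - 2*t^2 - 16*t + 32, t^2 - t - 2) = t - 2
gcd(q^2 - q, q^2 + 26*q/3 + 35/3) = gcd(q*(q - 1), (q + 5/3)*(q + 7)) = 1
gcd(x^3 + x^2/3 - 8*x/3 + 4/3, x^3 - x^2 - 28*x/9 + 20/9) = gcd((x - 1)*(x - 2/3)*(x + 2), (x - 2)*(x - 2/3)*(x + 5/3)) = x - 2/3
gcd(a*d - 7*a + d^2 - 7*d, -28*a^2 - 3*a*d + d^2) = 1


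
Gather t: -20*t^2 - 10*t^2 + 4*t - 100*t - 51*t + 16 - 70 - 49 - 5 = -30*t^2 - 147*t - 108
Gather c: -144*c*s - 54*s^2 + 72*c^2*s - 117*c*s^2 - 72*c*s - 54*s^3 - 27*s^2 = 72*c^2*s + c*(-117*s^2 - 216*s) - 54*s^3 - 81*s^2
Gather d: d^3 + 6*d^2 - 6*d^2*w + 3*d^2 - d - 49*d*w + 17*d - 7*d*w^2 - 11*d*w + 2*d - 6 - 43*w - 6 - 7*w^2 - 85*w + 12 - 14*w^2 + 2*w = d^3 + d^2*(9 - 6*w) + d*(-7*w^2 - 60*w + 18) - 21*w^2 - 126*w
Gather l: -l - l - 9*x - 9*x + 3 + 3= -2*l - 18*x + 6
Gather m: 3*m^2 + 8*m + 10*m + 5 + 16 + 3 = 3*m^2 + 18*m + 24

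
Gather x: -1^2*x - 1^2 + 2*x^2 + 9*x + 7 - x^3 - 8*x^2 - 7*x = -x^3 - 6*x^2 + x + 6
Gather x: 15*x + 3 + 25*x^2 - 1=25*x^2 + 15*x + 2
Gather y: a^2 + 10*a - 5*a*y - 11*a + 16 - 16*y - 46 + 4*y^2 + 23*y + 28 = a^2 - a + 4*y^2 + y*(7 - 5*a) - 2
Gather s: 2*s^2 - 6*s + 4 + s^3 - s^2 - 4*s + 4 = s^3 + s^2 - 10*s + 8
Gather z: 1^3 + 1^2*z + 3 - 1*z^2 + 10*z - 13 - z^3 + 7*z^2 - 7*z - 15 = -z^3 + 6*z^2 + 4*z - 24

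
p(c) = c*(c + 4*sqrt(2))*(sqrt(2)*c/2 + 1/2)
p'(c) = sqrt(2)*c*(c + 4*sqrt(2))/2 + c*(sqrt(2)*c/2 + 1/2) + (c + 4*sqrt(2))*(sqrt(2)*c/2 + 1/2) = 3*sqrt(2)*c^2/2 + 9*c + 2*sqrt(2)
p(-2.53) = 10.20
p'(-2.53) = -6.36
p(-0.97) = 0.85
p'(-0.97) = -3.91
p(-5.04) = 9.53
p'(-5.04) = 11.35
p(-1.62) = 4.22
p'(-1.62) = -6.18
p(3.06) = 71.05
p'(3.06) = 50.23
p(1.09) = 9.35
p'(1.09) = 15.16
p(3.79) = 113.85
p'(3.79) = 67.41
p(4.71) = 187.03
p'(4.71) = 92.28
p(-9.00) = -176.44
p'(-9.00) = 93.66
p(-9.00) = -176.44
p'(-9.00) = 93.66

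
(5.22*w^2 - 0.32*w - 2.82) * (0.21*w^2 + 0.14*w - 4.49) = 1.0962*w^4 + 0.6636*w^3 - 24.0748*w^2 + 1.042*w + 12.6618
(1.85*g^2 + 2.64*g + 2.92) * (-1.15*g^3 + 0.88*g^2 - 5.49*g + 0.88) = -2.1275*g^5 - 1.408*g^4 - 11.1913*g^3 - 10.296*g^2 - 13.7076*g + 2.5696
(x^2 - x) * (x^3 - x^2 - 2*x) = x^5 - 2*x^4 - x^3 + 2*x^2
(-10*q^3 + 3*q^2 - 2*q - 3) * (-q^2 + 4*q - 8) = 10*q^5 - 43*q^4 + 94*q^3 - 29*q^2 + 4*q + 24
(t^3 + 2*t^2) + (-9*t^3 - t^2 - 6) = -8*t^3 + t^2 - 6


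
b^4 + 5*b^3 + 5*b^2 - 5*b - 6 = (b - 1)*(b + 1)*(b + 2)*(b + 3)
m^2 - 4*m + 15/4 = (m - 5/2)*(m - 3/2)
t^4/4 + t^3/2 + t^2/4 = t^2*(t/4 + 1/4)*(t + 1)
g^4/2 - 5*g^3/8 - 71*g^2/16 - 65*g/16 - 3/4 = (g/2 + 1/2)*(g - 4)*(g + 1/4)*(g + 3/2)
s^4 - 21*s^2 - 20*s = s*(s - 5)*(s + 1)*(s + 4)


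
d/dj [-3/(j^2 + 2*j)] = 6*(j + 1)/(j^2*(j + 2)^2)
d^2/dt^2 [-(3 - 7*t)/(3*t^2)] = 2*(7*t - 9)/(3*t^4)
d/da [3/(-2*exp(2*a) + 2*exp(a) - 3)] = (12*exp(a) - 6)*exp(a)/(2*exp(2*a) - 2*exp(a) + 3)^2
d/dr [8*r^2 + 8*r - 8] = 16*r + 8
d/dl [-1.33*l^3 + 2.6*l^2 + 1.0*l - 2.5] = -3.99*l^2 + 5.2*l + 1.0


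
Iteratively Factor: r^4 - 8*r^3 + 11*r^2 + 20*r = (r - 5)*(r^3 - 3*r^2 - 4*r) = (r - 5)*(r - 4)*(r^2 + r) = r*(r - 5)*(r - 4)*(r + 1)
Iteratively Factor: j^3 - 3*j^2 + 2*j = (j - 1)*(j^2 - 2*j) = (j - 2)*(j - 1)*(j)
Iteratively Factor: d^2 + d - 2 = (d - 1)*(d + 2)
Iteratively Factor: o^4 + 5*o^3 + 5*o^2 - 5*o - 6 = (o + 3)*(o^3 + 2*o^2 - o - 2) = (o - 1)*(o + 3)*(o^2 + 3*o + 2) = (o - 1)*(o + 1)*(o + 3)*(o + 2)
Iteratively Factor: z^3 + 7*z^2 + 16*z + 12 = (z + 2)*(z^2 + 5*z + 6) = (z + 2)*(z + 3)*(z + 2)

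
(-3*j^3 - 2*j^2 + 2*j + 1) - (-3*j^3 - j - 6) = -2*j^2 + 3*j + 7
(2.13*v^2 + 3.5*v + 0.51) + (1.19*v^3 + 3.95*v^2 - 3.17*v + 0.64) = 1.19*v^3 + 6.08*v^2 + 0.33*v + 1.15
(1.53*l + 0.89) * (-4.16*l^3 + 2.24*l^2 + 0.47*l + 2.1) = -6.3648*l^4 - 0.2752*l^3 + 2.7127*l^2 + 3.6313*l + 1.869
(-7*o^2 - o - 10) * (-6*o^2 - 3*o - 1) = 42*o^4 + 27*o^3 + 70*o^2 + 31*o + 10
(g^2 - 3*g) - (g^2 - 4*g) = g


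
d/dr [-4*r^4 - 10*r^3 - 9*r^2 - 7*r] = -16*r^3 - 30*r^2 - 18*r - 7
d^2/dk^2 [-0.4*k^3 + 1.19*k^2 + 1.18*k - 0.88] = 2.38 - 2.4*k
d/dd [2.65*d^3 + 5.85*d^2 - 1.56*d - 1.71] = 7.95*d^2 + 11.7*d - 1.56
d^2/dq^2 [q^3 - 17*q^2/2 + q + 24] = 6*q - 17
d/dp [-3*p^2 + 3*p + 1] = 3 - 6*p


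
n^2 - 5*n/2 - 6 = (n - 4)*(n + 3/2)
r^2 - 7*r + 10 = (r - 5)*(r - 2)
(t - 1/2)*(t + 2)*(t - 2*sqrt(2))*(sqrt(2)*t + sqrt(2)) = sqrt(2)*t^4 - 4*t^3 + 5*sqrt(2)*t^3/2 - 10*t^2 + sqrt(2)*t^2/2 - 2*t - sqrt(2)*t + 4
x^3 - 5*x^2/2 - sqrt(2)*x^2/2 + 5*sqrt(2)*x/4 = x*(x - 5/2)*(x - sqrt(2)/2)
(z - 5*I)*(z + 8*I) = z^2 + 3*I*z + 40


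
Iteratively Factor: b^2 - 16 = (b + 4)*(b - 4)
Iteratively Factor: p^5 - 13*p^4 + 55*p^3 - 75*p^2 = (p - 5)*(p^4 - 8*p^3 + 15*p^2) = (p - 5)*(p - 3)*(p^3 - 5*p^2) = p*(p - 5)*(p - 3)*(p^2 - 5*p) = p*(p - 5)^2*(p - 3)*(p)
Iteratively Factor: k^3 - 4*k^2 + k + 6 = (k - 2)*(k^2 - 2*k - 3) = (k - 2)*(k + 1)*(k - 3)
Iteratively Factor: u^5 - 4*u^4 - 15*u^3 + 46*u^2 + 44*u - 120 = (u + 3)*(u^4 - 7*u^3 + 6*u^2 + 28*u - 40) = (u - 2)*(u + 3)*(u^3 - 5*u^2 - 4*u + 20) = (u - 2)*(u + 2)*(u + 3)*(u^2 - 7*u + 10) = (u - 5)*(u - 2)*(u + 2)*(u + 3)*(u - 2)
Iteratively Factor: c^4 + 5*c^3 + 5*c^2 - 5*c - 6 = (c - 1)*(c^3 + 6*c^2 + 11*c + 6) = (c - 1)*(c + 1)*(c^2 + 5*c + 6) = (c - 1)*(c + 1)*(c + 3)*(c + 2)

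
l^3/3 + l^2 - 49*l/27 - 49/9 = (l/3 + 1)*(l - 7/3)*(l + 7/3)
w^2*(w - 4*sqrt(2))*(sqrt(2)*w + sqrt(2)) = sqrt(2)*w^4 - 8*w^3 + sqrt(2)*w^3 - 8*w^2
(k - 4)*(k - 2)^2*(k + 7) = k^4 - k^3 - 36*k^2 + 124*k - 112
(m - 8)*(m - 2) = m^2 - 10*m + 16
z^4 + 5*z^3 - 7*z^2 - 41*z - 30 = (z - 3)*(z + 1)*(z + 2)*(z + 5)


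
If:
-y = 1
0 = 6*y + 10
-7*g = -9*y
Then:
No Solution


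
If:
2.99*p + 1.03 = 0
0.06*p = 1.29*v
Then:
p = -0.34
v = -0.02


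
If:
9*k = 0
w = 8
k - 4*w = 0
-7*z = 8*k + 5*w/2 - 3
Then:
No Solution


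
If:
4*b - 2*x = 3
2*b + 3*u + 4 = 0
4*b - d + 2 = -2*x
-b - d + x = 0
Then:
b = -1/14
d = -11/7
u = -9/7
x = -23/14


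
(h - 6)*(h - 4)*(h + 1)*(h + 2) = h^4 - 7*h^3 - 4*h^2 + 52*h + 48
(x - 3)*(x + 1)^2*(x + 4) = x^4 + 3*x^3 - 9*x^2 - 23*x - 12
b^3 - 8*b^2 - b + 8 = (b - 8)*(b - 1)*(b + 1)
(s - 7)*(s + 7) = s^2 - 49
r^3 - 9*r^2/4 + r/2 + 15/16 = (r - 3/2)*(r - 5/4)*(r + 1/2)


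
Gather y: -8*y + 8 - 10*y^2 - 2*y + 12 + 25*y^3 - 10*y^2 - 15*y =25*y^3 - 20*y^2 - 25*y + 20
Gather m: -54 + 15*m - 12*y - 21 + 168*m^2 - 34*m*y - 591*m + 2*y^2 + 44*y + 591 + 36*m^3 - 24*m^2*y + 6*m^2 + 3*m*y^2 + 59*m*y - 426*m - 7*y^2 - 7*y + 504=36*m^3 + m^2*(174 - 24*y) + m*(3*y^2 + 25*y - 1002) - 5*y^2 + 25*y + 1020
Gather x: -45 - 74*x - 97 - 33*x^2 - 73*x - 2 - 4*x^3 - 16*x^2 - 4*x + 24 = -4*x^3 - 49*x^2 - 151*x - 120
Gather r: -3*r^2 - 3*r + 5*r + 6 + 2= -3*r^2 + 2*r + 8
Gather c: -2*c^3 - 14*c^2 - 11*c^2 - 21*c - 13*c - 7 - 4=-2*c^3 - 25*c^2 - 34*c - 11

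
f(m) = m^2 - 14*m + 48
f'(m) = 2*m - 14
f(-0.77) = 59.37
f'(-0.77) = -15.54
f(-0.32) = 52.58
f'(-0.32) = -14.64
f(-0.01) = 48.14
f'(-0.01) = -14.02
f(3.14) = 13.90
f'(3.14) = -7.72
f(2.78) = 16.81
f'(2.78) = -8.44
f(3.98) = 8.12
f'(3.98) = -6.04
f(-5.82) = 163.35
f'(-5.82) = -25.64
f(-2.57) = 90.58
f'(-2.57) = -19.14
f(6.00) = 0.00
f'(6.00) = -2.00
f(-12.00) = 360.00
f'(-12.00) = -38.00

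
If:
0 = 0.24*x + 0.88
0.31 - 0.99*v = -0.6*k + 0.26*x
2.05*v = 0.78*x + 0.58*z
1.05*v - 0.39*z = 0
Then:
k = -11.77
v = -5.86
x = -3.67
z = -15.76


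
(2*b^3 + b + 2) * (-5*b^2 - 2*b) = -10*b^5 - 4*b^4 - 5*b^3 - 12*b^2 - 4*b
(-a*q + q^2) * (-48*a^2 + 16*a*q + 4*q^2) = 48*a^3*q - 64*a^2*q^2 + 12*a*q^3 + 4*q^4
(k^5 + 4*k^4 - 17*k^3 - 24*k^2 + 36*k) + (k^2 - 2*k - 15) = k^5 + 4*k^4 - 17*k^3 - 23*k^2 + 34*k - 15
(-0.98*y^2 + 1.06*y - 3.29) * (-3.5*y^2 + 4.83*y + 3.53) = 3.43*y^4 - 8.4434*y^3 + 13.1754*y^2 - 12.1489*y - 11.6137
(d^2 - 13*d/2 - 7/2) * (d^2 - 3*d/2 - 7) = d^4 - 8*d^3 - 3*d^2/4 + 203*d/4 + 49/2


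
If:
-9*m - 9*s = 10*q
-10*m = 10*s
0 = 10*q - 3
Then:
No Solution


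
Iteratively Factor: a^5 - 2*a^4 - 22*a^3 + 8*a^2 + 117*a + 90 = (a + 3)*(a^4 - 5*a^3 - 7*a^2 + 29*a + 30) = (a - 5)*(a + 3)*(a^3 - 7*a - 6) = (a - 5)*(a + 1)*(a + 3)*(a^2 - a - 6) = (a - 5)*(a + 1)*(a + 2)*(a + 3)*(a - 3)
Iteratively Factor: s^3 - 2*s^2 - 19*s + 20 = (s + 4)*(s^2 - 6*s + 5) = (s - 1)*(s + 4)*(s - 5)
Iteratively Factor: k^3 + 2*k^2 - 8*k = (k + 4)*(k^2 - 2*k) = (k - 2)*(k + 4)*(k)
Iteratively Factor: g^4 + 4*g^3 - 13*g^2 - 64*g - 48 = (g + 3)*(g^3 + g^2 - 16*g - 16) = (g + 1)*(g + 3)*(g^2 - 16) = (g + 1)*(g + 3)*(g + 4)*(g - 4)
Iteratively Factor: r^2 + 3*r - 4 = (r + 4)*(r - 1)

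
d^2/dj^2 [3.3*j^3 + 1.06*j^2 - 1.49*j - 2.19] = 19.8*j + 2.12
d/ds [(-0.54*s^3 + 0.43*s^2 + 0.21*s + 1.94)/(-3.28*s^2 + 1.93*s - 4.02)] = (1.7712*s^4 - 2.0844*s^3 + 8.0311*s^2 + 9.2692*s - 4.5884)/(10.7584*s^4 - 12.6608*s^3 + 30.0961*s^2 - 15.5172*s + 16.1604)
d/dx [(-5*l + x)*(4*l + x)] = -l + 2*x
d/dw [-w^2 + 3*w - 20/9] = 3 - 2*w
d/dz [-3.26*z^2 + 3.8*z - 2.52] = 3.8 - 6.52*z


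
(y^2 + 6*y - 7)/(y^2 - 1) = (y + 7)/(y + 1)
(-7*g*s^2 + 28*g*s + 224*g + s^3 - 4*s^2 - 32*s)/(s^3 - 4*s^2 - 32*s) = (-7*g + s)/s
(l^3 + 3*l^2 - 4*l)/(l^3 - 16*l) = (l - 1)/(l - 4)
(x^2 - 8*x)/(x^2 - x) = (x - 8)/(x - 1)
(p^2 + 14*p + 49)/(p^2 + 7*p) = (p + 7)/p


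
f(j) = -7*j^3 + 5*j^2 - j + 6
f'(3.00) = -160.00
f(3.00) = -141.00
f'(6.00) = -697.00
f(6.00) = -1332.00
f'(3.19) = -182.80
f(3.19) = -173.54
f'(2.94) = -153.12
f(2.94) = -131.61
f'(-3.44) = -283.91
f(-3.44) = 353.56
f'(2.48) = -105.36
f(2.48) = -72.50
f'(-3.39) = -276.23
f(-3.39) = 339.56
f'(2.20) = -80.64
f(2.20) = -46.54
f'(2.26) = -85.66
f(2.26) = -51.52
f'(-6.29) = -894.75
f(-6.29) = 1952.12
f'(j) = -21*j^2 + 10*j - 1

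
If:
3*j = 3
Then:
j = 1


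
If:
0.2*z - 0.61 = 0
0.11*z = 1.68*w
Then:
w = 0.20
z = 3.05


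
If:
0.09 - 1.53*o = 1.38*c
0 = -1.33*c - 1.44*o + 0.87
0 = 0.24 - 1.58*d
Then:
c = 25.19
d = 0.15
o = -22.66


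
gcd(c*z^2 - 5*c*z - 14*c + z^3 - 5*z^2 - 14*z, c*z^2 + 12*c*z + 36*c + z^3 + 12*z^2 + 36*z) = c + z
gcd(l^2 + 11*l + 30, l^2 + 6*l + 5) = l + 5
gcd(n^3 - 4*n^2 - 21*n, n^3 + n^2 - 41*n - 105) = n^2 - 4*n - 21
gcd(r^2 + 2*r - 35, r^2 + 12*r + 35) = r + 7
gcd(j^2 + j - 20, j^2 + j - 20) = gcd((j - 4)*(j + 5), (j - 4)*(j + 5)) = j^2 + j - 20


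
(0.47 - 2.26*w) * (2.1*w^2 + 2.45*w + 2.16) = -4.746*w^3 - 4.55*w^2 - 3.7301*w + 1.0152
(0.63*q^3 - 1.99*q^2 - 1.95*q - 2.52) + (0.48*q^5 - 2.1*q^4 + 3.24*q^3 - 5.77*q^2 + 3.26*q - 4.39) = 0.48*q^5 - 2.1*q^4 + 3.87*q^3 - 7.76*q^2 + 1.31*q - 6.91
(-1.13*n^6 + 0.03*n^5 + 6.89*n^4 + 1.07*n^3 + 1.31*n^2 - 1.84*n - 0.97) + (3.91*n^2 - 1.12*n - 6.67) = -1.13*n^6 + 0.03*n^5 + 6.89*n^4 + 1.07*n^3 + 5.22*n^2 - 2.96*n - 7.64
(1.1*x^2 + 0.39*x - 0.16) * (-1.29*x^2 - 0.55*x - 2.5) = -1.419*x^4 - 1.1081*x^3 - 2.7581*x^2 - 0.887*x + 0.4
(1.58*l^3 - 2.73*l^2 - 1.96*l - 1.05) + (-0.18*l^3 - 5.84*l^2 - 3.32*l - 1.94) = 1.4*l^3 - 8.57*l^2 - 5.28*l - 2.99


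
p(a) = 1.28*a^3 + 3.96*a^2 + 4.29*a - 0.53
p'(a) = 3.84*a^2 + 7.92*a + 4.29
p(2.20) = 41.70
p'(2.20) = 40.30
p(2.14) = 39.33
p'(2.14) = 38.82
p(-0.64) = -1.99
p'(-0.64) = 0.79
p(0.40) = 1.90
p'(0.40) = 8.07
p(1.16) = 11.77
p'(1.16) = 18.64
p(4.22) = 184.29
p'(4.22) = 106.10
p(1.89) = 30.37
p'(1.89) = 32.98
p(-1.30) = -2.23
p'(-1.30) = 0.48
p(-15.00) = -3493.88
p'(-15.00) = 749.49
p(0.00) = -0.53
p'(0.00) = 4.29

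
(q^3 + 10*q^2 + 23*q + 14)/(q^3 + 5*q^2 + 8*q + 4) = (q + 7)/(q + 2)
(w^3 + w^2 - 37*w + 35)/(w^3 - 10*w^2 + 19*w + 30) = (w^2 + 6*w - 7)/(w^2 - 5*w - 6)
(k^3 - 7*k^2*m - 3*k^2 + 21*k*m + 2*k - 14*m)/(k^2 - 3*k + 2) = k - 7*m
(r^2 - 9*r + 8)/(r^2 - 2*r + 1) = (r - 8)/(r - 1)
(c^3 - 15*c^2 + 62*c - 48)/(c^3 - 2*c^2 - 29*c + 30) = (c - 8)/(c + 5)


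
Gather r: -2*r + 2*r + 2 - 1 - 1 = 0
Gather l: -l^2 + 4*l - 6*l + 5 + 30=-l^2 - 2*l + 35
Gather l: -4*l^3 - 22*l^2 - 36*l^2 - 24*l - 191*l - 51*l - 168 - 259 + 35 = -4*l^3 - 58*l^2 - 266*l - 392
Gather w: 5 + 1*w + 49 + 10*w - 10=11*w + 44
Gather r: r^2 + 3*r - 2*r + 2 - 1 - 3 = r^2 + r - 2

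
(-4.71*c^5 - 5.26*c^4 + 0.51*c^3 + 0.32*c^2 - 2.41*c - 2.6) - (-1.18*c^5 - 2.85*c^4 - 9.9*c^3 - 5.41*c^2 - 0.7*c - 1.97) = -3.53*c^5 - 2.41*c^4 + 10.41*c^3 + 5.73*c^2 - 1.71*c - 0.63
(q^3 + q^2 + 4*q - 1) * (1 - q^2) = -q^5 - q^4 - 3*q^3 + 2*q^2 + 4*q - 1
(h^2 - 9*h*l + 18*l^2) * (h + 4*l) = h^3 - 5*h^2*l - 18*h*l^2 + 72*l^3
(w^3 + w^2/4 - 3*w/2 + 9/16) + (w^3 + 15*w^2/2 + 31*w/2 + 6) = 2*w^3 + 31*w^2/4 + 14*w + 105/16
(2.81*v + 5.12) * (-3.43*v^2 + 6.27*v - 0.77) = -9.6383*v^3 + 0.0570999999999984*v^2 + 29.9387*v - 3.9424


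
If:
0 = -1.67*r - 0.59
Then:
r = -0.35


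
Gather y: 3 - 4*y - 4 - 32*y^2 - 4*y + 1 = -32*y^2 - 8*y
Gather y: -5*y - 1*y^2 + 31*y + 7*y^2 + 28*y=6*y^2 + 54*y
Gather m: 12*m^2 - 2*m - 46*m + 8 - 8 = 12*m^2 - 48*m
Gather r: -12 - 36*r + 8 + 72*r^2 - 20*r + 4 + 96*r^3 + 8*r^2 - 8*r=96*r^3 + 80*r^2 - 64*r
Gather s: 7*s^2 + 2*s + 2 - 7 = 7*s^2 + 2*s - 5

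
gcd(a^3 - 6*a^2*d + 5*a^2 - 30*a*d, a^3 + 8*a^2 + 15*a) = a^2 + 5*a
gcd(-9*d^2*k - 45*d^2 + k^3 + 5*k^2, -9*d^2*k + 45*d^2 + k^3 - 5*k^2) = 9*d^2 - k^2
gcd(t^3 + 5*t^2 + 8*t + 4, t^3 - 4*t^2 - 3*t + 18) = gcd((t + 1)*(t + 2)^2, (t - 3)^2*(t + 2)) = t + 2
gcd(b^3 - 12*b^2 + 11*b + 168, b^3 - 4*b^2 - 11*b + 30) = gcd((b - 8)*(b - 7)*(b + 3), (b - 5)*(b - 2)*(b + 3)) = b + 3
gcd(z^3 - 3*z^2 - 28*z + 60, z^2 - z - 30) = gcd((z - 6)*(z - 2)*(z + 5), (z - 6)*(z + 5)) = z^2 - z - 30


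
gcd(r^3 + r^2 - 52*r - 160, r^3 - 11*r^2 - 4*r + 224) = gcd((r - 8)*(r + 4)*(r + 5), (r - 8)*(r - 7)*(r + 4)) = r^2 - 4*r - 32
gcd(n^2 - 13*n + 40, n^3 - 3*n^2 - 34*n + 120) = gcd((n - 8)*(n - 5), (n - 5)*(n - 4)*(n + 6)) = n - 5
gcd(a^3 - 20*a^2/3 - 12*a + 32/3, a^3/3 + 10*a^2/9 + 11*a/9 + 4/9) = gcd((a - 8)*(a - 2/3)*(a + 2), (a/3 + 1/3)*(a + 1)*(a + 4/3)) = 1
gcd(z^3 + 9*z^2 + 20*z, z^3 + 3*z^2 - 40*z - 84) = 1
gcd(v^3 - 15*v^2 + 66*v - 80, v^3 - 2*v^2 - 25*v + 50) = v^2 - 7*v + 10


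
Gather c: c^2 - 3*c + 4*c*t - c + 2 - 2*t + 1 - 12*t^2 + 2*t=c^2 + c*(4*t - 4) - 12*t^2 + 3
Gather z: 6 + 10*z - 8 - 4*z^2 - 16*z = -4*z^2 - 6*z - 2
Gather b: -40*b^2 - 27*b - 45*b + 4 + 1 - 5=-40*b^2 - 72*b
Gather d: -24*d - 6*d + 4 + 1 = 5 - 30*d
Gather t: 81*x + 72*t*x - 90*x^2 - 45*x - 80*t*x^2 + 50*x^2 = t*(-80*x^2 + 72*x) - 40*x^2 + 36*x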